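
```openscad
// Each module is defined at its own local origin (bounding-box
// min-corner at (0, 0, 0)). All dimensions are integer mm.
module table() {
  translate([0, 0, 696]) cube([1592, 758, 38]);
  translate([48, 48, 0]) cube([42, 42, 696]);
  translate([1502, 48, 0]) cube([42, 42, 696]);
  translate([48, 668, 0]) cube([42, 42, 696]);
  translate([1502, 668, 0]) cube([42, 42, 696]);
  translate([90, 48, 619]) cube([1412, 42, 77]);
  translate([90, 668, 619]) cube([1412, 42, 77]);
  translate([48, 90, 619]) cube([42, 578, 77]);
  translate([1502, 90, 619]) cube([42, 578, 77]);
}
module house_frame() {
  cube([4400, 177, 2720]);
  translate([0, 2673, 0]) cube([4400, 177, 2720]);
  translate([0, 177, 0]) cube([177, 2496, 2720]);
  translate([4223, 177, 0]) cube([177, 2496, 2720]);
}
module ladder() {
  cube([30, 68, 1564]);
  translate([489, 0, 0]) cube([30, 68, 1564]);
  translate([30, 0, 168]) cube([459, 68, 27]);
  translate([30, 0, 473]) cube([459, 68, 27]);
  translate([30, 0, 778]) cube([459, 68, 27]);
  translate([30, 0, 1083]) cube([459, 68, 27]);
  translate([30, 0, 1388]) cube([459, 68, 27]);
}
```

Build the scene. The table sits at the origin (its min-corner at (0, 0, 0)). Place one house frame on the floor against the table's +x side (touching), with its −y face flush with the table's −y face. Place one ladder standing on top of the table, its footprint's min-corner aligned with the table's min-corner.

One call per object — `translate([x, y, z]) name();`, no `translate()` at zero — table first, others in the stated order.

table();
translate([1592, 0, 0]) house_frame();
translate([0, 0, 734]) ladder();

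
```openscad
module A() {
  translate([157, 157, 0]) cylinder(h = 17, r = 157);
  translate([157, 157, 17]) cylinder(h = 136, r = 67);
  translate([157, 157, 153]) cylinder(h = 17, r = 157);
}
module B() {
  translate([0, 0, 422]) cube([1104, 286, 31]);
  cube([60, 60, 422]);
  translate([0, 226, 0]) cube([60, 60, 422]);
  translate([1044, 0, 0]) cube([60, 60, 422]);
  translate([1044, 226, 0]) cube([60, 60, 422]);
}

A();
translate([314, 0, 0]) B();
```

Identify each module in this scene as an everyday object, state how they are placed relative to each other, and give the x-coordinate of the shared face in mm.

A is a spool. B is a bench. The bench is against the spool's +x side, with their −y faces flush. The x-coordinate of the shared face is 314 mm.

The spool's +x face and the bench's −x face are both at x = 314 mm.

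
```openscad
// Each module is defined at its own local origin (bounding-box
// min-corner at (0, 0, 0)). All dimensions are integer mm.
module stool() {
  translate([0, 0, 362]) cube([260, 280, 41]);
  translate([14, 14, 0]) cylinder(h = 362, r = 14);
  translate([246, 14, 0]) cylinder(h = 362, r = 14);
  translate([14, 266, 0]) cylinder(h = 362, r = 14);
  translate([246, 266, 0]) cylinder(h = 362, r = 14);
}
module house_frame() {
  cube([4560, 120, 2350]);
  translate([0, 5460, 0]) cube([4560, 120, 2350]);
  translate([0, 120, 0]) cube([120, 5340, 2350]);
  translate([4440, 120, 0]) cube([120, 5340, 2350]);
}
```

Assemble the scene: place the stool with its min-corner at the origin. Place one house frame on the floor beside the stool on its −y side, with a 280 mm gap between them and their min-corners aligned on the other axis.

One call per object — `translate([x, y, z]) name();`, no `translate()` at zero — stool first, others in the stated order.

stool();
translate([0, -5860, 0]) house_frame();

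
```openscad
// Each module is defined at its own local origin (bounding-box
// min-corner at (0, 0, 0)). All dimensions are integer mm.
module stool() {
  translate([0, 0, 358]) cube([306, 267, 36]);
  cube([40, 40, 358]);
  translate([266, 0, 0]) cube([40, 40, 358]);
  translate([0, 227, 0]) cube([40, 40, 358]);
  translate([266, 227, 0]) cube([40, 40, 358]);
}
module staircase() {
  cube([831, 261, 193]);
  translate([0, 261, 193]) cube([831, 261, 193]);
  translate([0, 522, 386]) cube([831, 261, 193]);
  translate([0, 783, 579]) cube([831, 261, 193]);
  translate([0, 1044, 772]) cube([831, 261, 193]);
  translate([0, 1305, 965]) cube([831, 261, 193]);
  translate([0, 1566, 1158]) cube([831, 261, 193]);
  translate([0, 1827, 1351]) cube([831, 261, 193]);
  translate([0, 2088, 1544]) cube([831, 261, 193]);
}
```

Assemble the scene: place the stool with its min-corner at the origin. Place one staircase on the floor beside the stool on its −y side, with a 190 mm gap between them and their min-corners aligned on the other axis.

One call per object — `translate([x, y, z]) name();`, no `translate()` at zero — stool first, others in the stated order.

stool();
translate([0, -2539, 0]) staircase();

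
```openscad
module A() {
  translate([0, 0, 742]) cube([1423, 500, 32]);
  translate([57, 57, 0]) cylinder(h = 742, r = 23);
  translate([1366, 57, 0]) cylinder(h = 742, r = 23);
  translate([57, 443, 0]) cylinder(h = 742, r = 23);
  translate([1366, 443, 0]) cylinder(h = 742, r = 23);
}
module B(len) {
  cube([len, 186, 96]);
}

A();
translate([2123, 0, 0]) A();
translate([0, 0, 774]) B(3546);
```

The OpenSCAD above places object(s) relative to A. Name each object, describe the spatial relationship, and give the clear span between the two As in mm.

A is a table. B is a beam. A beam spans the tops of two tables. The clear span between the two tables is 700 mm.

Second table starts at x = 2123; first ends at x = 1423; clear span = 2123 − 1423 = 700 mm.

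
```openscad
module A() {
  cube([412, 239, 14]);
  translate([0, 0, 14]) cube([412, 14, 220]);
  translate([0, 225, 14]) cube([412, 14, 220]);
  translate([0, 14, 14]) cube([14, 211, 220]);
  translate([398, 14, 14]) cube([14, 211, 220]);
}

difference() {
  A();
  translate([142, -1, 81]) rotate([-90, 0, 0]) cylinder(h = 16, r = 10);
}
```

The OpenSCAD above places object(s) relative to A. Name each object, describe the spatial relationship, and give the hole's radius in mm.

A is an open box. The open box has a circular hole through its front wall. The hole's radius is 10 mm.

The subtracted cylinder has r = 10 mm.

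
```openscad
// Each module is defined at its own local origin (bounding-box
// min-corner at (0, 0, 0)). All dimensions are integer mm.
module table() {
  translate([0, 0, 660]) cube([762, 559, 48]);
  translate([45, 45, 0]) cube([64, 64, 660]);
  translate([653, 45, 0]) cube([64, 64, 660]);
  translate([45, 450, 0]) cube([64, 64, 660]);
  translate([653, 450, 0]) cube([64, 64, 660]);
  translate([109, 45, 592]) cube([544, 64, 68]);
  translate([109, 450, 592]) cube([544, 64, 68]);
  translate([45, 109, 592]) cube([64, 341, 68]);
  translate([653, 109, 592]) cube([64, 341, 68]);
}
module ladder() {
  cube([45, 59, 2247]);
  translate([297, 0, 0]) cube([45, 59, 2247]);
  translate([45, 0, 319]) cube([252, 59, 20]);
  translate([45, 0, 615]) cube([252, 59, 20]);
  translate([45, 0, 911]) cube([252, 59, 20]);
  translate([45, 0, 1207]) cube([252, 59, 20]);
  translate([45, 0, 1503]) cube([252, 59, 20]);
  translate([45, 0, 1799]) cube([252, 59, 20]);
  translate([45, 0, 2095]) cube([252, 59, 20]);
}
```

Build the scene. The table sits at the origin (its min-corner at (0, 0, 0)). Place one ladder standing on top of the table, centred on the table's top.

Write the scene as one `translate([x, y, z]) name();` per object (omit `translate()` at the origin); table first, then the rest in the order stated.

table();
translate([210, 250, 708]) ladder();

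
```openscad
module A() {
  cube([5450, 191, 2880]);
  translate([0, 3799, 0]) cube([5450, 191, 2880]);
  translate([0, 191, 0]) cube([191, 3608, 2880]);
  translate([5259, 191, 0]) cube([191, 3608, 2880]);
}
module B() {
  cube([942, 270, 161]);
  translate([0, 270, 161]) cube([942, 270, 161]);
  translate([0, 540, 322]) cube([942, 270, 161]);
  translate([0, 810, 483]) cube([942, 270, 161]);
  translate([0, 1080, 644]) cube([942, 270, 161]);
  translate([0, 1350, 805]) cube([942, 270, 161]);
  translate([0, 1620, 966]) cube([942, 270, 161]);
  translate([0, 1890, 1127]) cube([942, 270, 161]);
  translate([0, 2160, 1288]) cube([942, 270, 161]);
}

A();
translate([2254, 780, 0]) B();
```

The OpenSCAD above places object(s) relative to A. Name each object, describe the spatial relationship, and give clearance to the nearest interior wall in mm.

Clearances: x = 2063, y = 589; minimum 589 mm.

A is a house frame. B is a staircase. The staircase sits inside the house frame, centred. The clearance to the nearest interior wall is 589 mm.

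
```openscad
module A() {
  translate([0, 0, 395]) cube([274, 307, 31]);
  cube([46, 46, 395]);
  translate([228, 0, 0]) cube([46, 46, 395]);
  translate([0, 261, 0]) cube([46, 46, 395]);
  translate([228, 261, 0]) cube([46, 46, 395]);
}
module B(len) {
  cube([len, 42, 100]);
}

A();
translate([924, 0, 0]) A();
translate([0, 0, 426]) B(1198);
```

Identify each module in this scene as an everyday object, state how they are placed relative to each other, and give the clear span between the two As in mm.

A is a stool. B is a beam. A beam spans the tops of two stools. The clear span between the two stools is 650 mm.

Second stool starts at x = 924; first ends at x = 274; clear span = 924 − 274 = 650 mm.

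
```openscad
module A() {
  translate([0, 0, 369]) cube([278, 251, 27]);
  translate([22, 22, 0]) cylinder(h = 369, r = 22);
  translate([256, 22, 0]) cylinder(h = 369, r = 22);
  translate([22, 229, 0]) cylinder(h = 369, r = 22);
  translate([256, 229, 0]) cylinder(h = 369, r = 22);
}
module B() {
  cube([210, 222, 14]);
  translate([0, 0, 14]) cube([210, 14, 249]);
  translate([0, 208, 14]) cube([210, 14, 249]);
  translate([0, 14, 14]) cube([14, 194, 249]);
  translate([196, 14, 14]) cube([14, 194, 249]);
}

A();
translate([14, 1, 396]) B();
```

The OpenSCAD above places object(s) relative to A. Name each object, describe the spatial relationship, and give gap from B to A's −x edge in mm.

The open box's min-x is at 14; the stool's min-x is 0; gap = 14 mm.

A is a stool. B is an open box. The open box is on top of the stool. The gap from the open box to the stool's −x edge is 14 mm.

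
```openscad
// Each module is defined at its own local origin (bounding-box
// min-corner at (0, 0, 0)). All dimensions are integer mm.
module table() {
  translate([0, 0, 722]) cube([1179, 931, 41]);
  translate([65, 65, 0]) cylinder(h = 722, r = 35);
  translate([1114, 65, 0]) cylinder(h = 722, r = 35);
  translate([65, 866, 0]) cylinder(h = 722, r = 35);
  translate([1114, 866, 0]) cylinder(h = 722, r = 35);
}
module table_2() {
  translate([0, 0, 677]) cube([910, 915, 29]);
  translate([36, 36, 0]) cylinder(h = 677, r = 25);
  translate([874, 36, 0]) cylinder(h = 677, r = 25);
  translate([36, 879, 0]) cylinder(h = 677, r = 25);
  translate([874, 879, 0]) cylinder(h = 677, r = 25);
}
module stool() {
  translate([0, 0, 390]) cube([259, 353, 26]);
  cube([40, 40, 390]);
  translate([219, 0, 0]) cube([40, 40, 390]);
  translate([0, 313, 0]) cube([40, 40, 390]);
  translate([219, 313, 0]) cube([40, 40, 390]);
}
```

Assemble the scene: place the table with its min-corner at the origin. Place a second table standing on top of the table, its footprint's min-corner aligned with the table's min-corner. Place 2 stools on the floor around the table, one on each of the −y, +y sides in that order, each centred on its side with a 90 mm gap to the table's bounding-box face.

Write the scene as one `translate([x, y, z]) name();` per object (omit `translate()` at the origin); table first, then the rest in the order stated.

table();
translate([0, 0, 763]) table_2();
translate([460, -443, 0]) stool();
translate([460, 1021, 0]) stool();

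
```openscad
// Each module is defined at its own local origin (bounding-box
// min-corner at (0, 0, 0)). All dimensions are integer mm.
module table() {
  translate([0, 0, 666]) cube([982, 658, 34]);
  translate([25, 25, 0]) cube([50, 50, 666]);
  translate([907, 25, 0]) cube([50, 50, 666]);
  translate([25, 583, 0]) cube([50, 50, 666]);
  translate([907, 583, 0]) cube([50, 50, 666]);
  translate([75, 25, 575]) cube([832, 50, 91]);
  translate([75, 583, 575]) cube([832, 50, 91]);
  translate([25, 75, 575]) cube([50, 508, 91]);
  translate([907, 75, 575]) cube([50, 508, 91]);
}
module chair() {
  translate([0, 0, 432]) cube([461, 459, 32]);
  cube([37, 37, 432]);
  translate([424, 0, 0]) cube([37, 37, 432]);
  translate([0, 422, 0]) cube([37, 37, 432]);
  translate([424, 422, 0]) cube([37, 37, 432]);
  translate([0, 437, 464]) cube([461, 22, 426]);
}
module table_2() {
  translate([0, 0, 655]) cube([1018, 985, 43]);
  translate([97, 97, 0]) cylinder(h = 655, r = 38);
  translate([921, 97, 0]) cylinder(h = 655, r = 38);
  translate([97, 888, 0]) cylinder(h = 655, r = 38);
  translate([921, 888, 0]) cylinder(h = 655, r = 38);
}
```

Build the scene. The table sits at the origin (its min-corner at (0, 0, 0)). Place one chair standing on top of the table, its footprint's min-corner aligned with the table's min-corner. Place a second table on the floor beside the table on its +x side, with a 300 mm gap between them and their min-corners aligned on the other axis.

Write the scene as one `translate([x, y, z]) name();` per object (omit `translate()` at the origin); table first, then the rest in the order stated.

table();
translate([0, 0, 700]) chair();
translate([1282, 0, 0]) table_2();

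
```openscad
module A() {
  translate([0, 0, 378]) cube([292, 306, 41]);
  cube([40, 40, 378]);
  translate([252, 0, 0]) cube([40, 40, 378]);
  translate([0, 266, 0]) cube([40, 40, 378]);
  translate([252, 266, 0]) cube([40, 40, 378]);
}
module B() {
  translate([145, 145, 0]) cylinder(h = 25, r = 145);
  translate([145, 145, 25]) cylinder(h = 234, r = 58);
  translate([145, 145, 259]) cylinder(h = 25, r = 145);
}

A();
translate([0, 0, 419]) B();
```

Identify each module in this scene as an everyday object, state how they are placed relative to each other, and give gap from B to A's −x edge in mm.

A is a stool. B is a spool. The spool is on top of the stool. The gap from the spool to the stool's −x edge is 0 mm.

The spool's min-x is at 0; the stool's min-x is 0; gap = 0 mm.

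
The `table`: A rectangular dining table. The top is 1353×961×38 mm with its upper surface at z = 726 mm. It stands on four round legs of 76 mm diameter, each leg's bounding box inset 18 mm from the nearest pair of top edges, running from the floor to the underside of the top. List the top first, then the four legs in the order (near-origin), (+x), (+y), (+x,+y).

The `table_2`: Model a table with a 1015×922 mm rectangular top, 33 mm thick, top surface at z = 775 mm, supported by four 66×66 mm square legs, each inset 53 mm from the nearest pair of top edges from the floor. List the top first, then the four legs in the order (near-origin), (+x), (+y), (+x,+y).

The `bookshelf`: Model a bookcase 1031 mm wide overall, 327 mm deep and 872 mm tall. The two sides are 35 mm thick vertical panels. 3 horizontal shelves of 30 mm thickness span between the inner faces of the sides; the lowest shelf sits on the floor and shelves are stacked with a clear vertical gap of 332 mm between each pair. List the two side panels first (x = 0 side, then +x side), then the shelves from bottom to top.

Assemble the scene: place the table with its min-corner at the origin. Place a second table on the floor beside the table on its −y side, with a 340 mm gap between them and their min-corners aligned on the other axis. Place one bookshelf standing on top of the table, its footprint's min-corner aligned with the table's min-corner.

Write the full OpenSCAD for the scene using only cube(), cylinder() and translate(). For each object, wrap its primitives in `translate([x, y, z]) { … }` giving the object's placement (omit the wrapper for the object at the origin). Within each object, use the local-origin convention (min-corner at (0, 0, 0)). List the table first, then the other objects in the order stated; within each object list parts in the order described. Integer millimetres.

translate([0, 0, 688]) cube([1353, 961, 38]);
translate([56, 56, 0]) cylinder(h = 688, r = 38);
translate([1297, 56, 0]) cylinder(h = 688, r = 38);
translate([56, 905, 0]) cylinder(h = 688, r = 38);
translate([1297, 905, 0]) cylinder(h = 688, r = 38);
translate([0, -1262, 0]) {
  translate([0, 0, 742]) cube([1015, 922, 33]);
  translate([53, 53, 0]) cube([66, 66, 742]);
  translate([896, 53, 0]) cube([66, 66, 742]);
  translate([53, 803, 0]) cube([66, 66, 742]);
  translate([896, 803, 0]) cube([66, 66, 742]);
}
translate([0, 0, 726]) {
  cube([35, 327, 872]);
  translate([996, 0, 0]) cube([35, 327, 872]);
  translate([35, 0, 0]) cube([961, 327, 30]);
  translate([35, 0, 362]) cube([961, 327, 30]);
  translate([35, 0, 724]) cube([961, 327, 30]);
}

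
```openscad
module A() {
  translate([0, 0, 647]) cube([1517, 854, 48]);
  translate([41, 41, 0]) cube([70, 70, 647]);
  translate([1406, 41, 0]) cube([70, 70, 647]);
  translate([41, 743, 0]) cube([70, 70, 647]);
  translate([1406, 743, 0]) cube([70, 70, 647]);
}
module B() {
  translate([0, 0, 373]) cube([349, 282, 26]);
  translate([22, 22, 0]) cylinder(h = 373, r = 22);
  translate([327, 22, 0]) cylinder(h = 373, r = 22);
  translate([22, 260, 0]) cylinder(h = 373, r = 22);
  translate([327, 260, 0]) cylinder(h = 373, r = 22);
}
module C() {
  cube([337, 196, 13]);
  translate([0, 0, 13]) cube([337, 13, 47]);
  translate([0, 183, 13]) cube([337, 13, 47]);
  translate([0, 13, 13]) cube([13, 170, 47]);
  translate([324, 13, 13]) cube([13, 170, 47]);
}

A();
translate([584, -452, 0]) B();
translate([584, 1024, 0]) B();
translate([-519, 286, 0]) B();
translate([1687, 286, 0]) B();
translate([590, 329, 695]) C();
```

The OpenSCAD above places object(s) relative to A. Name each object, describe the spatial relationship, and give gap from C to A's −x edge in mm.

A is a table. B is a stool. C is an open box. Four stools sit around the table at the −y, +y, −x, +x sides. The open box is on top of the table, centred. The gap from the open box to the table's −x edge is 590 mm.

The open box's min-x is at 590; the table's min-x is 0; gap = 590 mm.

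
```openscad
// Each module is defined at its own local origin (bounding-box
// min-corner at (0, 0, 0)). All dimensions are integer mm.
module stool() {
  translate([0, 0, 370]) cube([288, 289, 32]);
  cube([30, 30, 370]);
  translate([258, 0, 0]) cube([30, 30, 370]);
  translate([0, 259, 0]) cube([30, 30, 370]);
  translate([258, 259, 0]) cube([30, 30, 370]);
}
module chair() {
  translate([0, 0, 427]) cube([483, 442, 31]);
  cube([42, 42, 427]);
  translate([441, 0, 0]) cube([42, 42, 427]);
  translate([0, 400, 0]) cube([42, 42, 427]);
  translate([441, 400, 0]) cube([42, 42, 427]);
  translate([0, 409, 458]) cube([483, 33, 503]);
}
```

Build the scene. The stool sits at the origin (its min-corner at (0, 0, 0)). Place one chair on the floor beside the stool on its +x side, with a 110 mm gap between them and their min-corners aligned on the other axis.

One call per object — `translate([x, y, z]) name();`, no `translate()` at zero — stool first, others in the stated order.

stool();
translate([398, 0, 0]) chair();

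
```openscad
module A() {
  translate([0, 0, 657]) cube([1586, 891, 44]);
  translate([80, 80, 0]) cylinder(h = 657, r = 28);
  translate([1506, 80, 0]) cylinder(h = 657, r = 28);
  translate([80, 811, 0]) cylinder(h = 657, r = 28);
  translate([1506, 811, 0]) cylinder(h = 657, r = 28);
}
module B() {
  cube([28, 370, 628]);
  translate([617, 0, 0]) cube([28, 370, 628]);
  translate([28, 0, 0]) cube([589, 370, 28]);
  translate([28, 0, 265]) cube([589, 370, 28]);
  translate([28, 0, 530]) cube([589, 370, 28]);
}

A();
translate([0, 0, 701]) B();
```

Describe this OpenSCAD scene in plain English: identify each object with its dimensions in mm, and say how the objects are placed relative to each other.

A is a table: top 1586 mm (x) × 891 mm (y), 44 mm thick, upper face at z = 701 mm, on four round legs of 56 mm diameter, each leg's bounding box inset 52 mm from the nearest pair of top edges, running from z = 0 to the bottom of the top.

B is an open bookshelf. Two side panels, each 28 mm thick, 370 mm deep and 628 mm tall, stand 645 mm apart (outside-to-outside). Between them sit 3 shelves, each 28 mm thick and 370 mm deep, spanning the full gap between the sides. The bottom shelf rests on the floor (its underside at z = 0) and the clear gap between one shelf's top and the next shelf's underside is 237 mm.

The bookshelf is on top of the table.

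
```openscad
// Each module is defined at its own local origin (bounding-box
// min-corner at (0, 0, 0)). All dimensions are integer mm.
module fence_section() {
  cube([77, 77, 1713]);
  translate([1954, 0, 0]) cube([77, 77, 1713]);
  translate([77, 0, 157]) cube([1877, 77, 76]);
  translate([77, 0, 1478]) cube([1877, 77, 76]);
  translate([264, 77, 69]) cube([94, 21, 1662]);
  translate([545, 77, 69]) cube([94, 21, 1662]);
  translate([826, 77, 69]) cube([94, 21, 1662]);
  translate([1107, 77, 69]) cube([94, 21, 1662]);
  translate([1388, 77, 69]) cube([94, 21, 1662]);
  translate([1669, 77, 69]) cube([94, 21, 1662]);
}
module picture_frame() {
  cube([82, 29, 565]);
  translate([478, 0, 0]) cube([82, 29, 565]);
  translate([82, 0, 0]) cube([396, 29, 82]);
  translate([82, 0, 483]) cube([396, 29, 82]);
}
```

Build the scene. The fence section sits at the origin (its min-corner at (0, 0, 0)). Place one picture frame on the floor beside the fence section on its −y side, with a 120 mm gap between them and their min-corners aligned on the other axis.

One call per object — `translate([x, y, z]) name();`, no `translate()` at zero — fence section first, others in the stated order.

fence_section();
translate([0, -149, 0]) picture_frame();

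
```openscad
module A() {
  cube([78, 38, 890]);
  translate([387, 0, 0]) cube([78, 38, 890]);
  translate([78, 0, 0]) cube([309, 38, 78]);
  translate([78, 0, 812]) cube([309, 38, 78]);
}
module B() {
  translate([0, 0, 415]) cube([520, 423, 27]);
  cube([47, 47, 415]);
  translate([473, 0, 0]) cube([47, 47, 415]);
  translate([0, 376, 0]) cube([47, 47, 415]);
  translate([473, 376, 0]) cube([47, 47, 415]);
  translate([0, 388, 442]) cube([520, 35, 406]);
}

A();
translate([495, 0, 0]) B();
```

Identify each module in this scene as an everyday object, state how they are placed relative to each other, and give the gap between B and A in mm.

A is a picture frame. B is a chair. The chair is on the floor beside the picture frame on its +x side. The gap between the chair and the picture frame is 30 mm.

The chair's nearest face is 30 mm from the picture frame's +x face.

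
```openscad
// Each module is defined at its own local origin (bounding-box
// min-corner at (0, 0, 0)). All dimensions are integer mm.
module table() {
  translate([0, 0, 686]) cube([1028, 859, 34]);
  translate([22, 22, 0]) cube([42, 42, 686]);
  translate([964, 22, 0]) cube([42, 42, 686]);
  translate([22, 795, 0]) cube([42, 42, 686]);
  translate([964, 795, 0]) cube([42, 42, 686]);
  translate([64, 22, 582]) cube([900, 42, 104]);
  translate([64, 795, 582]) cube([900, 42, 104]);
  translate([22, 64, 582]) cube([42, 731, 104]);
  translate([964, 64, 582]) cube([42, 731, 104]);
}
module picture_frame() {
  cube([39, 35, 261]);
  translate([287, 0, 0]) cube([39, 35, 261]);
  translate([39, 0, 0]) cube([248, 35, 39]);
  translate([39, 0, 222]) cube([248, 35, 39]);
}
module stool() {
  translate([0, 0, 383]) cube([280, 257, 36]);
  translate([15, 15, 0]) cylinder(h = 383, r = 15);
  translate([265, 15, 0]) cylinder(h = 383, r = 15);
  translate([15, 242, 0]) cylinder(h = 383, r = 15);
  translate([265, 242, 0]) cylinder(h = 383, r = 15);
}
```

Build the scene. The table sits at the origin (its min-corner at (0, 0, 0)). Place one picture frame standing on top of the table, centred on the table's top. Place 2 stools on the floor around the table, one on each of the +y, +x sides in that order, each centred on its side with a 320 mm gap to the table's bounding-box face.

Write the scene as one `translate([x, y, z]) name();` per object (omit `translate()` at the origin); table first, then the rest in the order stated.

table();
translate([351, 412, 720]) picture_frame();
translate([374, 1179, 0]) stool();
translate([1348, 301, 0]) stool();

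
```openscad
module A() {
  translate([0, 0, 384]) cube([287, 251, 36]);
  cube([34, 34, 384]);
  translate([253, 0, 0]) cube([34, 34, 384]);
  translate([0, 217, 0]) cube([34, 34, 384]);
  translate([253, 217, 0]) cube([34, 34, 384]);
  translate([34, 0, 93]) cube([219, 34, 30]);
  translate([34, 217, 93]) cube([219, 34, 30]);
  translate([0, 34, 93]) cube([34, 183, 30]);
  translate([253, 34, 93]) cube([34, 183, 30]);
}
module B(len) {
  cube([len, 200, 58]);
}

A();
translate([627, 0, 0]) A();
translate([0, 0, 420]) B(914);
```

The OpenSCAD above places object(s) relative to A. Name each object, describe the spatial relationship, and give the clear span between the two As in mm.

Second stool starts at x = 627; first ends at x = 287; clear span = 627 − 287 = 340 mm.

A is a stool. B is a beam. A beam spans the tops of two stools. The clear span between the two stools is 340 mm.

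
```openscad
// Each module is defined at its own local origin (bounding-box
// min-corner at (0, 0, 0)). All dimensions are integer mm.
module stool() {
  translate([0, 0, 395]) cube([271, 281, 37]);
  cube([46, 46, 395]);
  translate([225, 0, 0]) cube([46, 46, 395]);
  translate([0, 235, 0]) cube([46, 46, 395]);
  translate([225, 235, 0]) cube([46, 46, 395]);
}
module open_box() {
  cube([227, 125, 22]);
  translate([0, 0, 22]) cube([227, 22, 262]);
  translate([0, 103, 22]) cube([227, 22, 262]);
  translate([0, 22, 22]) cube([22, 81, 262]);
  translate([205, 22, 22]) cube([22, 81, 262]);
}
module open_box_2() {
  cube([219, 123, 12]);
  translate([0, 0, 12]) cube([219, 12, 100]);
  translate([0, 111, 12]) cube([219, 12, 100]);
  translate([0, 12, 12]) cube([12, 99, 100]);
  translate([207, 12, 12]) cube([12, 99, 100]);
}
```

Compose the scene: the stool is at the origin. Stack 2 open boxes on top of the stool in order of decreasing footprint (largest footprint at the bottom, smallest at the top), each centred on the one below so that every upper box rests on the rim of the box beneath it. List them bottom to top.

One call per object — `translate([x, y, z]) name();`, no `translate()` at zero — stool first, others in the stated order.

stool();
translate([22, 78, 432]) open_box();
translate([26, 79, 716]) open_box_2();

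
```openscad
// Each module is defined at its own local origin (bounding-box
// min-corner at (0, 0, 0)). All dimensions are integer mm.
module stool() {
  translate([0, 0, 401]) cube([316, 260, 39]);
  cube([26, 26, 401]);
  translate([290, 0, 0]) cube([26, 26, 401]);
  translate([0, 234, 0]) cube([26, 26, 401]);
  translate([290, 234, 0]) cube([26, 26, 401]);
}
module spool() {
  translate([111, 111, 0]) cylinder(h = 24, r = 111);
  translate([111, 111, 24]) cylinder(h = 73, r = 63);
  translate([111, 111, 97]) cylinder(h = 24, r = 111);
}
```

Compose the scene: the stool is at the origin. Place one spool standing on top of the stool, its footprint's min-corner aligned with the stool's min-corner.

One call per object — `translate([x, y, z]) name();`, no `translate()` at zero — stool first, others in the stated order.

stool();
translate([0, 0, 440]) spool();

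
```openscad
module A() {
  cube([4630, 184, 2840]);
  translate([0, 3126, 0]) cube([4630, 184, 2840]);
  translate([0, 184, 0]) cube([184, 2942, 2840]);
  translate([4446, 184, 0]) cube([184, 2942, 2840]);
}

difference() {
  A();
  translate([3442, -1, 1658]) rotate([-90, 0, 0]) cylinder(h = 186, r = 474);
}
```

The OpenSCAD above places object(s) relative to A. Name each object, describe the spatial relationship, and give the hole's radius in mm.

The subtracted cylinder has r = 474 mm.

A is a house frame. The house frame has a circular hole through its front wall. The hole's radius is 474 mm.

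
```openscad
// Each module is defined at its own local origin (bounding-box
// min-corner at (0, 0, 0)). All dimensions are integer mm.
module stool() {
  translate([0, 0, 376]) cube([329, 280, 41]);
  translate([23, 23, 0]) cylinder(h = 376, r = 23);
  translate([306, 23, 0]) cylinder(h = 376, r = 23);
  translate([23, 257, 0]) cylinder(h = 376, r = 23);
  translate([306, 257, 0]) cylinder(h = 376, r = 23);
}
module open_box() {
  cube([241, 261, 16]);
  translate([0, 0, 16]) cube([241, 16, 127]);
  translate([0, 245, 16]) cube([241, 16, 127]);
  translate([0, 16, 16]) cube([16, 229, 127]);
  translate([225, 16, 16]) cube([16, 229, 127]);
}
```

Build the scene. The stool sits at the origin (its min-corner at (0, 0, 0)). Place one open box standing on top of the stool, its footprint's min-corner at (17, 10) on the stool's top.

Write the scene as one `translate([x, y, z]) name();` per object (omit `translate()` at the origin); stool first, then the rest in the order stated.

stool();
translate([17, 10, 417]) open_box();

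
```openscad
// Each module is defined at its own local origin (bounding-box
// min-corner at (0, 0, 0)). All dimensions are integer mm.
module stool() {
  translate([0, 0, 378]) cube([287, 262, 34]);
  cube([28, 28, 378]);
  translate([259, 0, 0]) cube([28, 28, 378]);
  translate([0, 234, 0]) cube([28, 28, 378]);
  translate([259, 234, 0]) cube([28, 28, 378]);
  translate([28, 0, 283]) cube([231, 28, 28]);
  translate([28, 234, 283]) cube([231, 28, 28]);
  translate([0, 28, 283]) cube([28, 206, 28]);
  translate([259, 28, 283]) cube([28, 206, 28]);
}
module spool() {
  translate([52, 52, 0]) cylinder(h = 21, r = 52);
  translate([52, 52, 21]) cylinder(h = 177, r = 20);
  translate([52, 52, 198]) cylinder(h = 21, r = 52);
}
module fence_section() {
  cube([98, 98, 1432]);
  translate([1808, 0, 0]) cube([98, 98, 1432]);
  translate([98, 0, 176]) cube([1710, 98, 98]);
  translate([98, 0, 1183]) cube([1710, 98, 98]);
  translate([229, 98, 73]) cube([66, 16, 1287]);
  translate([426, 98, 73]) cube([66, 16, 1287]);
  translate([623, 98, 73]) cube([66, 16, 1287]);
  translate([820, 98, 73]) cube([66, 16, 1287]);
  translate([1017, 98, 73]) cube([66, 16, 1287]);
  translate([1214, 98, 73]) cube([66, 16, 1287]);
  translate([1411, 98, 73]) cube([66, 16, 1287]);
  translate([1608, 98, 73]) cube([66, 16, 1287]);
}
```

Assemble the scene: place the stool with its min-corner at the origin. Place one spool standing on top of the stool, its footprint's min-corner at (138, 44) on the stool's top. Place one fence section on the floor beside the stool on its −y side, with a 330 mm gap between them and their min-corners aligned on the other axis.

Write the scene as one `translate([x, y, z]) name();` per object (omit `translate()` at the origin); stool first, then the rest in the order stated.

stool();
translate([138, 44, 412]) spool();
translate([0, -444, 0]) fence_section();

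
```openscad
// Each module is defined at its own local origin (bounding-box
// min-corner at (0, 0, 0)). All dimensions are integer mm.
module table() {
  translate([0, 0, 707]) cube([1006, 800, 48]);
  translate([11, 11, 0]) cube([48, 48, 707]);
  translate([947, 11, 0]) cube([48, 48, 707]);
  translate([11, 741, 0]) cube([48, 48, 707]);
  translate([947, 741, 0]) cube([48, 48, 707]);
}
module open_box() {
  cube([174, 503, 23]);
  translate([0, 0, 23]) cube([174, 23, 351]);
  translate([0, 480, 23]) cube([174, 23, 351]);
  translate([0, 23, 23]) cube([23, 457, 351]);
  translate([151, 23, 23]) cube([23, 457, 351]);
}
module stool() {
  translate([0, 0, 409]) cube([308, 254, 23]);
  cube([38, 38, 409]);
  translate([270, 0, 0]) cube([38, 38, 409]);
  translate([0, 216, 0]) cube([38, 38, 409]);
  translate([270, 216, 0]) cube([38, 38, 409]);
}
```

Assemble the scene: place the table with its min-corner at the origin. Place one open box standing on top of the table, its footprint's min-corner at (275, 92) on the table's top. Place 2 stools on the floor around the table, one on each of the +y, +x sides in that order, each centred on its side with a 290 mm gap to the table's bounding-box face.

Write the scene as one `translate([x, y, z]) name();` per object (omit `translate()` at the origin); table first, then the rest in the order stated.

table();
translate([275, 92, 755]) open_box();
translate([349, 1090, 0]) stool();
translate([1296, 273, 0]) stool();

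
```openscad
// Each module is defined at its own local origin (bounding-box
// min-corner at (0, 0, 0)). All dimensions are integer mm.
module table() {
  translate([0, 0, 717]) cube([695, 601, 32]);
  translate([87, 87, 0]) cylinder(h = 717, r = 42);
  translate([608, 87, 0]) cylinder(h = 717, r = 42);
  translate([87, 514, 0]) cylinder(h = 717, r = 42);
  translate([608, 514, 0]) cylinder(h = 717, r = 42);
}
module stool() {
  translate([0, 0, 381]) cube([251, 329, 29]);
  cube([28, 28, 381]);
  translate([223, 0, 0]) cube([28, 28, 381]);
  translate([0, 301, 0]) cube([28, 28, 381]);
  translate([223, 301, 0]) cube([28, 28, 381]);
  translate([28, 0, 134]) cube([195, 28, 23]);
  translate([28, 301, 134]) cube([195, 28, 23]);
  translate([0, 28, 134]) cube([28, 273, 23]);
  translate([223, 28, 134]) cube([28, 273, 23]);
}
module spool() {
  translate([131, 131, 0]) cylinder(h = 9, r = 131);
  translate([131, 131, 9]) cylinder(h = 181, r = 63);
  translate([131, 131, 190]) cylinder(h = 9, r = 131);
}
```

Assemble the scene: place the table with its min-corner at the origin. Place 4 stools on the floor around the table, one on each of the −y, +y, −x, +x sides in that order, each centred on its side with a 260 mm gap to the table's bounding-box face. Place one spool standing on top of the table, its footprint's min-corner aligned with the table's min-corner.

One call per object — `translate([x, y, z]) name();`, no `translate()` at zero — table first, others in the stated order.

table();
translate([222, -589, 0]) stool();
translate([222, 861, 0]) stool();
translate([-511, 136, 0]) stool();
translate([955, 136, 0]) stool();
translate([0, 0, 749]) spool();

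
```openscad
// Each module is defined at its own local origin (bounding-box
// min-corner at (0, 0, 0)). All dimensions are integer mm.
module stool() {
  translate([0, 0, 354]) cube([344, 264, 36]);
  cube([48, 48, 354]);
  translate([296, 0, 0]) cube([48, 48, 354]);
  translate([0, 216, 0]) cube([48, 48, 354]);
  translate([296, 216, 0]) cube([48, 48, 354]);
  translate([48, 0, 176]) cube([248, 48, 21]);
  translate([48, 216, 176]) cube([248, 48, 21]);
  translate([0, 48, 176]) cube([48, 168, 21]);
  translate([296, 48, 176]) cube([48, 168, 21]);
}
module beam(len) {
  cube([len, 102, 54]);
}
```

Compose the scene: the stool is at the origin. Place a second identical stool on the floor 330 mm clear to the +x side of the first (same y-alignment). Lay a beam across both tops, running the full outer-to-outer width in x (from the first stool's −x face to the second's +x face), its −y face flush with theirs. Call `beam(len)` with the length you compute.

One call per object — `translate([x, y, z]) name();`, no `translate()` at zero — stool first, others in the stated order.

stool();
translate([674, 0, 0]) stool();
translate([0, 0, 390]) beam(1018);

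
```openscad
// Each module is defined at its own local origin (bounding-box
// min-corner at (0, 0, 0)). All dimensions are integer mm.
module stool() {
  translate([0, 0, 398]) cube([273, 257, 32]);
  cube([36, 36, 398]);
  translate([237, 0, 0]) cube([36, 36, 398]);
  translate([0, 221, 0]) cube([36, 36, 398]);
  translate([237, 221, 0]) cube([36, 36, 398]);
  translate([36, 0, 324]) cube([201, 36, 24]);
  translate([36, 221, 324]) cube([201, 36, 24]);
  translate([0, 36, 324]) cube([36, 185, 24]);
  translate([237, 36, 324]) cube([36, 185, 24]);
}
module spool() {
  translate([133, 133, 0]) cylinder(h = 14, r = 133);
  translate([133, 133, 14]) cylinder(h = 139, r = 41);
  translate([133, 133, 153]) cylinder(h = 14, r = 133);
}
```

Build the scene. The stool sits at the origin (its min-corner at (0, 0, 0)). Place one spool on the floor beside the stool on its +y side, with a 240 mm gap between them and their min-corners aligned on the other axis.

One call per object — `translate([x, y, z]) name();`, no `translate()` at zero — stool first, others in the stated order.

stool();
translate([0, 497, 0]) spool();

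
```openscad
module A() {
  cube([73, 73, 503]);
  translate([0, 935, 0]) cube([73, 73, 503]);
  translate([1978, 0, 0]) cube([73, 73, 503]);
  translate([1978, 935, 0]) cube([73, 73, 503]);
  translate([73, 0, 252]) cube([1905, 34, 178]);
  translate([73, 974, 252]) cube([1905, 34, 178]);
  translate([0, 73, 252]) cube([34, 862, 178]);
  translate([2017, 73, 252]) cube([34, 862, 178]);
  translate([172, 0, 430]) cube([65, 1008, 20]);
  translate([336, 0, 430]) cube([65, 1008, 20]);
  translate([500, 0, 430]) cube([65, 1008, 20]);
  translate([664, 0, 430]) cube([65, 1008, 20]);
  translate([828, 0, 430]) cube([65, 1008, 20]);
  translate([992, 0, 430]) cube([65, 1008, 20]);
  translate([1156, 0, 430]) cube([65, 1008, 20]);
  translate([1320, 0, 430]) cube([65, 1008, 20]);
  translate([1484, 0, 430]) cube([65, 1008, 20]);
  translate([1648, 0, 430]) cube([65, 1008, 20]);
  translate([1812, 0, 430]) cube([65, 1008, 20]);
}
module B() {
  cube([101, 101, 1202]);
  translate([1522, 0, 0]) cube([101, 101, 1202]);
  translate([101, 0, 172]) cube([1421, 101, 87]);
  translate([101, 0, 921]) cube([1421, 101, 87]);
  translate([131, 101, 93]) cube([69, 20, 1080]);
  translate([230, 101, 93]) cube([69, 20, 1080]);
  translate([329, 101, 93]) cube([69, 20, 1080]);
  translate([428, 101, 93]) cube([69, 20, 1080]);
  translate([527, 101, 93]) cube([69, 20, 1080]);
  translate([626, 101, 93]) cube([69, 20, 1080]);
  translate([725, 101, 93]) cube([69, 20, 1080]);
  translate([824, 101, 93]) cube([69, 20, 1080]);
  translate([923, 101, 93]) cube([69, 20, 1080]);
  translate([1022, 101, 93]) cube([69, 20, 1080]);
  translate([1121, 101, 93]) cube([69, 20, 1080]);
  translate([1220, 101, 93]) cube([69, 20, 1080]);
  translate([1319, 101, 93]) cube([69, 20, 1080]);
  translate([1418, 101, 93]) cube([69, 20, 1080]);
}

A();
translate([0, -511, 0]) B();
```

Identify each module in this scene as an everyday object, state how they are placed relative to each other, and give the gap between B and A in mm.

A is a bed frame. B is a fence section. The fence section is on the floor beside the bed frame on its −y side. The gap between the fence section and the bed frame is 390 mm.

The fence section's nearest face is 390 mm from the bed frame's −y face.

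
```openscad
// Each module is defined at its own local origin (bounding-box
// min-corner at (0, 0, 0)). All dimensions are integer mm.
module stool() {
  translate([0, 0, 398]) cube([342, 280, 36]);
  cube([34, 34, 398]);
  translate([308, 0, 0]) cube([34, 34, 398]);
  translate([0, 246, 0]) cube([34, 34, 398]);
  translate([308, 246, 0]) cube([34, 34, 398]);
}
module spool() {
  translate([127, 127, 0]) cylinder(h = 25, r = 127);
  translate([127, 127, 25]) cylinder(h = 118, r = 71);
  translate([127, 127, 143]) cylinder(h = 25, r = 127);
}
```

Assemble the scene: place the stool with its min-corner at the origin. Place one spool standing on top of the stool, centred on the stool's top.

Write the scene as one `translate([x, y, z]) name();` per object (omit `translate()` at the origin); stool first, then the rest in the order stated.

stool();
translate([44, 13, 434]) spool();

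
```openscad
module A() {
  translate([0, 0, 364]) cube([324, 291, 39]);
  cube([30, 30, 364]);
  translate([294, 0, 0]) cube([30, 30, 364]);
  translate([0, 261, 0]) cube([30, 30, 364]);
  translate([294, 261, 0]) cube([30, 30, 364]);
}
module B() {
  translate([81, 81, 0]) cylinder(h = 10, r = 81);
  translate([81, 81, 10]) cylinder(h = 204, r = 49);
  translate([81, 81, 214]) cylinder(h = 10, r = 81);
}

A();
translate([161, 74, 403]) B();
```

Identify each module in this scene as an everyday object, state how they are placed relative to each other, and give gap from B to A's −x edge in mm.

A is a stool. B is a spool. The spool is on top of the stool. The gap from the spool to the stool's −x edge is 161 mm.

The spool's min-x is at 161; the stool's min-x is 0; gap = 161 mm.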